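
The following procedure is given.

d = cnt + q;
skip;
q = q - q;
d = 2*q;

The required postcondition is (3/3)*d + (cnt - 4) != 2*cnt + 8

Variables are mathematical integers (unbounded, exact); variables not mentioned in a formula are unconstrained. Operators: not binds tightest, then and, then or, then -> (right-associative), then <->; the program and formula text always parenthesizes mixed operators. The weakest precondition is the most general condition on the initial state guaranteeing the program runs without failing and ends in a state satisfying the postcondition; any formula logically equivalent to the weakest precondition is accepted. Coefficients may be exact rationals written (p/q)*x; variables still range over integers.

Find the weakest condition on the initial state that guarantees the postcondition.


Working backward. After the program, the postcondition (3/3)*d + (cnt - 4) != 2*cnt + 8 must hold; in canonical form it is d != cnt + 12.
Before d := 2*q: 2*q != cnt + 12
Before q := q - q: cnt != -12
Before skip: cnt != -12
Before d := cnt + q: cnt != -12
Answer: WP = cnt != -12


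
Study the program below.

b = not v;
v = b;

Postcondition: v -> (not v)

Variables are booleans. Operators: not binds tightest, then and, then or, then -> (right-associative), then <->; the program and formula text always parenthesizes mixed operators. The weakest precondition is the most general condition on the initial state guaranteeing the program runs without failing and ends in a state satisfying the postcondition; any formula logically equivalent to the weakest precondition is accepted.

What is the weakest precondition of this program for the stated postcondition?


Working backward. After the program, v -> (not v) must hold.
Before v := b: b -> (not b)
Before b := not v: (not v) -> v
Answer: WP = (not v) -> v


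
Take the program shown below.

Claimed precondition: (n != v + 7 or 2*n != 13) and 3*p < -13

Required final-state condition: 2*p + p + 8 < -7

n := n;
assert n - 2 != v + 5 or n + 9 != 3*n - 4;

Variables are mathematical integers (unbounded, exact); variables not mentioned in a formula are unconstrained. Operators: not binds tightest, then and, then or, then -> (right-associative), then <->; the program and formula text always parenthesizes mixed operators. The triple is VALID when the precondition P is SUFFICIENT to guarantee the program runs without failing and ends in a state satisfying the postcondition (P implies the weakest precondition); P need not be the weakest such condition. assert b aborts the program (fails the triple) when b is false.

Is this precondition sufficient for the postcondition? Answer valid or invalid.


Working backward. After the program, the postcondition 2*p + p + 8 < -7 must hold; in canonical form it is 3*p < -15.
Before assert n - 2 != v + 5 or n + 9 != 3*n - 4: (n != v + 7 or 2*n != 13) and 3*p < -15
Before n := n: (n != v + 7 or 2*n != 13) and 3*p < -15
The weakest precondition is (n != v + 7 or 2*n != 13) and 3*p < -15.
Check whether (n != v + 7 or 2*n != 13) and 3*p < -13 implies it.
Countermodel: at the initial state n = 0, p = -5, v = 0, the precondition holds but the weakest precondition fails.
Answer: invalid


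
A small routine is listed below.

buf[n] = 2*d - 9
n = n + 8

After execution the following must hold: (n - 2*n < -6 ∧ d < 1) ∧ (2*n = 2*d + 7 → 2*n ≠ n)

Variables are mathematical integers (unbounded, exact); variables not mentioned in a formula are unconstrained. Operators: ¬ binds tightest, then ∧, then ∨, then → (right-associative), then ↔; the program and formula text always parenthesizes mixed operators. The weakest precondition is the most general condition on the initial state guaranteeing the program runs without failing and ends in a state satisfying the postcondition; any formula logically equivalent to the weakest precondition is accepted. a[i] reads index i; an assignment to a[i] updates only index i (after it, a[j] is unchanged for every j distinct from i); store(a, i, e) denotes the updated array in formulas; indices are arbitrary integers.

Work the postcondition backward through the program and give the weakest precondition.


Working backward. After the program, the postcondition (n - 2*n < -6 ∧ d < 1) ∧ (2*n = 2*d + 7 → 2*n ≠ n) must hold; in canonical form it is n > 6 ∧ d < 1 ∧ (2*n = 2*d + 7 → n ≠ 0).
Before n := n + 8: n > -2 ∧ d < 1 ∧ (2*n = 2*d - 9 → n ≠ -8)
Before buf[n] := 2*d - 9: n > -2 ∧ d < 1 ∧ (2*n = 2*d - 9 → n ≠ -8)
Answer: WP = n > -2 ∧ d < 1 ∧ (2*n = 2*d - 9 → n ≠ -8)


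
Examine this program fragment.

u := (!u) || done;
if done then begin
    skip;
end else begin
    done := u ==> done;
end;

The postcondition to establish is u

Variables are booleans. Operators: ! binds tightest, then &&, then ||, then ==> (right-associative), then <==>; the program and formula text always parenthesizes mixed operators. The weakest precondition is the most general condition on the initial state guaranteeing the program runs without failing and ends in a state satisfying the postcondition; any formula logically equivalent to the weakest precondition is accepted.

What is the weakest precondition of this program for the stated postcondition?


Working backward. After the program, u must hold.
Then branch requires u; else branch requires u.
Before the if: (done ==> u) && ((!done) ==> u)
Before u := (!u) || done: (done ==> ((!u) || done)) && ((!done) ==> ((!u) || done))
Answer: WP = (done ==> ((!u) || done)) && ((!done) ==> ((!u) || done))


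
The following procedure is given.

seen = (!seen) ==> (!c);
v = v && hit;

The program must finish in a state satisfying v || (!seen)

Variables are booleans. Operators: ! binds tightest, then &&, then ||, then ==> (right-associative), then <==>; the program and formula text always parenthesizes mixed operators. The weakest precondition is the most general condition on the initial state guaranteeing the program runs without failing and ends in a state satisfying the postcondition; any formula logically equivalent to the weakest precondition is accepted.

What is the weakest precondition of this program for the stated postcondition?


Working backward. After the program, v || (!seen) must hold.
Before v := v && hit: (v && hit) || (!seen)
Before seen := (!seen) ==> (!c): (v && hit) || (!((!seen) ==> (!c)))
Answer: WP = (v && hit) || (!((!seen) ==> (!c)))


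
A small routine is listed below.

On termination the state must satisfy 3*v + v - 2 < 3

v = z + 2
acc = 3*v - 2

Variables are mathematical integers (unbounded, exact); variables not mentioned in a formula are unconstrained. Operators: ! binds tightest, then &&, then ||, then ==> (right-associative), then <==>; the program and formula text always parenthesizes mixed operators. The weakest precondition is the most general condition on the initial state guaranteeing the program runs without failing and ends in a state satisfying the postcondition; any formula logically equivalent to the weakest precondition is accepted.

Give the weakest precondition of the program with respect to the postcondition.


Working backward. After the program, the postcondition 3*v + v - 2 < 3 must hold; in canonical form it is 4*v < 5.
Before acc := 3*v - 2: 4*v < 5
Before v := z + 2: 4*z < -3
Answer: WP = 4*z < -3


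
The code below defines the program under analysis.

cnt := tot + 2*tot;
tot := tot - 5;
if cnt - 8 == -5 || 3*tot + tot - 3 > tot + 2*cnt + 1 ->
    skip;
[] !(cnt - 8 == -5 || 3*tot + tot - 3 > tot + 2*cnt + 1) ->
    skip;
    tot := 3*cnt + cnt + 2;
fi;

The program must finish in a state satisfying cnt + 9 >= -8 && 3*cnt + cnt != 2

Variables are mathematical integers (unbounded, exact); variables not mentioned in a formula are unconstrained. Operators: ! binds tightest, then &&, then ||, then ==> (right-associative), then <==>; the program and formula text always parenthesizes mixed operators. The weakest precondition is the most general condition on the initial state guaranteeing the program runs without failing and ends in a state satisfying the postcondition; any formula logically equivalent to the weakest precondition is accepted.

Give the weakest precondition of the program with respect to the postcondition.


Working backward. After the program, the postcondition cnt + 9 >= -8 && 3*cnt + cnt != 2 must hold; in canonical form it is cnt >= -17 && 4*cnt != 2.
Then branch requires cnt >= -17 && 4*cnt != 2; else branch requires cnt >= -17 && 4*cnt != 2.
Before the if: ((cnt == 3 || 3*tot > 2*cnt + 4) ==> (cnt >= -17 && 4*cnt != 2)) && ((!(cnt == 3 || 3*tot > 2*cnt + 4)) ==> (cnt >= -17 && 4*cnt != 2))
Before tot := tot - 5: ((cnt == 3 || 3*tot > 2*cnt + 19) ==> (cnt >= -17 && 4*cnt != 2)) && ((!(cnt == 3 || 3*tot > 2*cnt + 19)) ==> (cnt >= -17 && 4*cnt != 2))
Before cnt := tot + 2*tot: ((3*tot == 3 || 3*tot < -19) ==> (3*tot >= -17 && 12*tot != 2)) && ((!(3*tot == 3 || 3*tot < -19)) ==> (3*tot >= -17 && 12*tot != 2))
Answer: WP = ((3*tot == 3 || 3*tot < -19) ==> (3*tot >= -17 && 12*tot != 2)) && ((!(3*tot == 3 || 3*tot < -19)) ==> (3*tot >= -17 && 12*tot != 2))


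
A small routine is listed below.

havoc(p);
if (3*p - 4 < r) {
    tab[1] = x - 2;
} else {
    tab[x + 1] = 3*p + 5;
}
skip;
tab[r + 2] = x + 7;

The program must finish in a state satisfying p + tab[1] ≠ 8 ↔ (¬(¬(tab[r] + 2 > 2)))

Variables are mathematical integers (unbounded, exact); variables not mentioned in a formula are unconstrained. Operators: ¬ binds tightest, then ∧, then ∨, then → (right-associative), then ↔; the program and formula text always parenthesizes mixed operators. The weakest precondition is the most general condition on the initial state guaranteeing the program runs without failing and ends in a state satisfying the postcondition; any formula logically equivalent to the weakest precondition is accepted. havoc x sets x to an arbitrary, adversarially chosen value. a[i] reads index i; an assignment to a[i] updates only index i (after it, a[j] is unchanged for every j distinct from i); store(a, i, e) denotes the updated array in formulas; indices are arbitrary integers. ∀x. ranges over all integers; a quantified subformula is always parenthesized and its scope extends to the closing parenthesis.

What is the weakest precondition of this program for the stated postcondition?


Working backward. After the program, the postcondition p + tab[1] ≠ 8 ↔ (¬(¬(tab[r] + 2 > 2))) must hold; in canonical form it is tab[1] + p ≠ 8 ↔ tab[r] > 0.
Before tab[r + 2] := x + 7: store(tab, r + 2, x + 7)[1] + p ≠ 8 ↔ store(tab, r + 2, x + 7)[r] > 0
Before skip: store(tab, r + 2, x + 7)[1] + p ≠ 8 ↔ store(tab, r + 2, x + 7)[r] > 0
Then branch requires store(store(tab, 1, x - 2), r + 2, x + 7)[1] + p ≠ 8 ↔ store(store(tab, 1, x - 2), r + 2, x + 7)[r] > 0; else branch requires store(store(tab, x + 1, 3*p + 5), r + 2, x + 7)[1] + p ≠ 8 ↔ store(store(tab, x + 1, 3*p + 5), r + 2, x + 7)[r] > 0.
Before the if: (3*p < r + 4 → (store(store(tab, 1, x - 2), r + 2, x + 7)[1] + p ≠ 8 ↔ store(store(tab, 1, x - 2), r + 2, x + 7)[r] > 0)) ∧ ((¬(3*p < r + 4)) → (store(store(tab, x + 1, 3*p + 5), r + 2, x + 7)[1] + p ≠ 8 ↔ store(store(tab, x + 1, 3*p + 5), r + 2, x + 7)[r] > 0))
Before havoc p: ∀p_1. ((3*p_1 < r + 4 → (store(store(tab, 1, x - 2), r + 2, x + 7)[1] + p_1 ≠ 8 ↔ store(store(tab, 1, x - 2), r + 2, x + 7)[r] > 0)) ∧ ((¬(3*p_1 < r + 4)) → (store(store(tab, x + 1, 3*p_1 + 5), r + 2, x + 7)[1] + p_1 ≠ 8 ↔ store(store(tab, x + 1, 3*p_1 + 5), r + 2, x + 7)[r] > 0)))
Answer: WP = ∀p_1. ((3*p_1 < r + 4 → (store(store(tab, 1, x - 2), r + 2, x + 7)[1] + p_1 ≠ 8 ↔ store(store(tab, 1, x - 2), r + 2, x + 7)[r] > 0)) ∧ ((¬(3*p_1 < r + 4)) → (store(store(tab, x + 1, 3*p_1 + 5), r + 2, x + 7)[1] + p_1 ≠ 8 ↔ store(store(tab, x + 1, 3*p_1 + 5), r + 2, x + 7)[r] > 0)))


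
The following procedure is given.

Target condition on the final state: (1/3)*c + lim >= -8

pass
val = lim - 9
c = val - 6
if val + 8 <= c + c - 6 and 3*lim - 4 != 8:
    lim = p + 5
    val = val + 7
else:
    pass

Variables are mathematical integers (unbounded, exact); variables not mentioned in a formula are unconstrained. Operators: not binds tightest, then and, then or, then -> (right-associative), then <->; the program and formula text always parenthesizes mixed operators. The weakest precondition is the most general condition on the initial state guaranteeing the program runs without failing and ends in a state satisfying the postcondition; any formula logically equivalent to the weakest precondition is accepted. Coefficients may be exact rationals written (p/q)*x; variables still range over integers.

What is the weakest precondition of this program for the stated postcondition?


Working backward. After the program, (1/3)*c + lim >= -8 must hold.
Then branch requires (1/3)*c + p >= -13; else branch requires (1/3)*c + lim >= -8.
Before the if: ((val <= 2*c - 14 and 3*lim != 12) -> (1/3)*c + p >= -13) and ((not (val <= 2*c - 14 and 3*lim != 12)) -> (1/3)*c + lim >= -8)
Before c := val - 6: ((val >= 26 and 3*lim != 12) -> p + (1/3)*val >= -11) and ((not (val >= 26 and 3*lim != 12)) -> lim + (1/3)*val >= -6)
Before val := lim - 9: ((lim >= 35 and 3*lim != 12) -> (1/3)*lim + p >= -8) and ((not (lim >= 35 and 3*lim != 12)) -> (4/3)*lim >= -3)
Before skip: ((lim >= 35 and 3*lim != 12) -> (1/3)*lim + p >= -8) and ((not (lim >= 35 and 3*lim != 12)) -> (4/3)*lim >= -3)
Answer: WP = ((lim >= 35 and 3*lim != 12) -> (1/3)*lim + p >= -8) and ((not (lim >= 35 and 3*lim != 12)) -> (4/3)*lim >= -3)


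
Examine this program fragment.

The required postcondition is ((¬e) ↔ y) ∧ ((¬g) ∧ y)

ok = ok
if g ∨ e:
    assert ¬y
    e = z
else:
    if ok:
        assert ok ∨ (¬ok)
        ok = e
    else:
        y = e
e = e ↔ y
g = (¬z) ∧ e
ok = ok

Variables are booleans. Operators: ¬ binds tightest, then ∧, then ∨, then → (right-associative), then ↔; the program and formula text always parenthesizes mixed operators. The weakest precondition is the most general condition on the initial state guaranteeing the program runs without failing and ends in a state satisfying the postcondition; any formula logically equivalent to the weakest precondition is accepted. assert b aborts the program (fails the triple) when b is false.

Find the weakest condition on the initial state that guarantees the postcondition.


Working backward. After the program, the postcondition ((¬e) ↔ y) ∧ ((¬g) ∧ y) must hold; in canonical form it is ((¬e) ↔ y) ∧ (¬g) ∧ y.
Before ok := ok: ((¬e) ↔ y) ∧ (¬g) ∧ y
Before g := (¬z) ∧ e: ((¬e) ↔ y) ∧ (¬((¬z) ∧ e)) ∧ y
Before e := e ↔ y: ((¬(e ↔ y)) ↔ y) ∧ (¬((¬z) ∧ (e ↔ y))) ∧ y
Then branch requires false; else branch requires (ok → (((¬(e ↔ y)) ↔ y) ∧ (¬((¬z) ∧ (e ↔ y))) ∧ y)) ∧ ok.
Before the if: (¬(g ∨ e)) ∧ ((¬(g ∨ e)) → ((ok → (((¬(e ↔ y)) ↔ y) ∧ (¬((¬z) ∧ (e ↔ y))) ∧ y)) ∧ ok))
Before ok := ok: (¬(g ∨ e)) ∧ ((¬(g ∨ e)) → ((ok → (((¬(e ↔ y)) ↔ y) ∧ (¬((¬z) ∧ (e ↔ y))) ∧ y)) ∧ ok))
Answer: WP = (¬(g ∨ e)) ∧ ((¬(g ∨ e)) → ((ok → (((¬(e ↔ y)) ↔ y) ∧ (¬((¬z) ∧ (e ↔ y))) ∧ y)) ∧ ok))


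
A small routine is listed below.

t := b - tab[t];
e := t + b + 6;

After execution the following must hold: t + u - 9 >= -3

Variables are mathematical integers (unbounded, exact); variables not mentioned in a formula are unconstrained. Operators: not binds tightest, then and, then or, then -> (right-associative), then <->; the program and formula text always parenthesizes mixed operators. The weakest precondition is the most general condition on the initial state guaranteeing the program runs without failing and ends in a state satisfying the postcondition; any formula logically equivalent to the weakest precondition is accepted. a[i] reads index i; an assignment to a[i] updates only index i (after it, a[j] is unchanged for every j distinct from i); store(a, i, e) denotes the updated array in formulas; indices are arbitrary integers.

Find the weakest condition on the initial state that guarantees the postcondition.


Working backward. After the program, the postcondition t + u - 9 >= -3 must hold; in canonical form it is t + u >= 6.
Before e := t + b + 6: t + u >= 6
Before t := b - tab[t]: b + u >= tab[t] + 6
Answer: WP = b + u >= tab[t] + 6


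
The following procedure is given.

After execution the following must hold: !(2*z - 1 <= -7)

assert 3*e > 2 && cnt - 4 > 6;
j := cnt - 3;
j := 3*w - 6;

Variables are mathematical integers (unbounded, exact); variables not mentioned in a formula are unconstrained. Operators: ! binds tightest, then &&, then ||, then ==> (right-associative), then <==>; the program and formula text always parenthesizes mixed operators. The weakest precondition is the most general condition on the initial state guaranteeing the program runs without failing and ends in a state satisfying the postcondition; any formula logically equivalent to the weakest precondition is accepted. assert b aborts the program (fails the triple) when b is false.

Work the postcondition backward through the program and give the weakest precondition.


Working backward. After the program, the postcondition !(2*z - 1 <= -7) must hold; in canonical form it is !(2*z <= -6).
Before j := 3*w - 6: !(2*z <= -6)
Before j := cnt - 3: !(2*z <= -6)
Before assert 3*e > 2 && cnt - 4 > 6: 3*e > 2 && cnt > 10 && (!(2*z <= -6))
Answer: WP = 3*e > 2 && cnt > 10 && (!(2*z <= -6))


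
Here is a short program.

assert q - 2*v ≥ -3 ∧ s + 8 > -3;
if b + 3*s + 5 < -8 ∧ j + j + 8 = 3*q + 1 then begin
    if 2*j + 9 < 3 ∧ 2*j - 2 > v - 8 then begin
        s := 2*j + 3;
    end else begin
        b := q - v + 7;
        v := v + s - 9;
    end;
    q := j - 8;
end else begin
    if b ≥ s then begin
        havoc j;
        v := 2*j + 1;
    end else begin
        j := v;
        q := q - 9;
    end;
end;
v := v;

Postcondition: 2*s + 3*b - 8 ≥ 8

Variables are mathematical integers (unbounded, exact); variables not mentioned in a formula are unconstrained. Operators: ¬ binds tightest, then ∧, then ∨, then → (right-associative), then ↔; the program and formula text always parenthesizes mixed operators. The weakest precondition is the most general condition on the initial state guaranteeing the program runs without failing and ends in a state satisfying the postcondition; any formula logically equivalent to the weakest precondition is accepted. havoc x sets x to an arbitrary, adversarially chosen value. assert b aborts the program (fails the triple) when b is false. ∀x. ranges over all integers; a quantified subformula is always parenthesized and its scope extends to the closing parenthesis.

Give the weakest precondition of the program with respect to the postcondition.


Working backward. After the program, the postcondition 2*s + 3*b - 8 ≥ 8 must hold; in canonical form it is 3*b + 2*s ≥ 16.
Before v := v: 3*b + 2*s ≥ 16
Then branch requires ((2*j < -6 ∧ 2*j > v - 6) → 3*b + 4*j ≥ 10) ∧ ((¬(2*j < -6 ∧ 2*j > v - 6)) → 3*q + 2*s ≥ 3*v - 5); else branch requires (b ≥ s → 3*b + 2*s ≥ 16) ∧ ((¬(b ≥ s)) → 3*b + 2*s ≥ 16).
Before the if: ((b + 3*s < -13 ∧ 2*j = 3*q - 7) → (((2*j < -6 ∧ 2*j > v - 6) → 3*b + 4*j ≥ 10) ∧ ((¬(2*j < -6 ∧ 2*j > v - 6)) → 3*q + 2*s ≥ 3*v - 5))) ∧ ((¬(b + 3*s < -13 ∧ 2*j = 3*q - 7)) → ((b ≥ s → 3*b + 2*s ≥ 16) ∧ ((¬(b ≥ s)) → 3*b + 2*s ≥ 16)))
Before assert q - 2*v ≥ -3 ∧ s + 8 > -3: q ≥ 2*v - 3 ∧ s > -11 ∧ ((b + 3*s < -13 ∧ 2*j = 3*q - 7) → (((2*j < -6 ∧ 2*j > v - 6) → 3*b + 4*j ≥ 10) ∧ ((¬(2*j < -6 ∧ 2*j > v - 6)) → 3*q + 2*s ≥ 3*v - 5))) ∧ ((¬(b + 3*s < -13 ∧ 2*j = 3*q - 7)) → ((b ≥ s → 3*b + 2*s ≥ 16) ∧ ((¬(b ≥ s)) → 3*b + 2*s ≥ 16)))
Answer: WP = q ≥ 2*v - 3 ∧ s > -11 ∧ ((b + 3*s < -13 ∧ 2*j = 3*q - 7) → (((2*j < -6 ∧ 2*j > v - 6) → 3*b + 4*j ≥ 10) ∧ ((¬(2*j < -6 ∧ 2*j > v - 6)) → 3*q + 2*s ≥ 3*v - 5))) ∧ ((¬(b + 3*s < -13 ∧ 2*j = 3*q - 7)) → ((b ≥ s → 3*b + 2*s ≥ 16) ∧ ((¬(b ≥ s)) → 3*b + 2*s ≥ 16)))


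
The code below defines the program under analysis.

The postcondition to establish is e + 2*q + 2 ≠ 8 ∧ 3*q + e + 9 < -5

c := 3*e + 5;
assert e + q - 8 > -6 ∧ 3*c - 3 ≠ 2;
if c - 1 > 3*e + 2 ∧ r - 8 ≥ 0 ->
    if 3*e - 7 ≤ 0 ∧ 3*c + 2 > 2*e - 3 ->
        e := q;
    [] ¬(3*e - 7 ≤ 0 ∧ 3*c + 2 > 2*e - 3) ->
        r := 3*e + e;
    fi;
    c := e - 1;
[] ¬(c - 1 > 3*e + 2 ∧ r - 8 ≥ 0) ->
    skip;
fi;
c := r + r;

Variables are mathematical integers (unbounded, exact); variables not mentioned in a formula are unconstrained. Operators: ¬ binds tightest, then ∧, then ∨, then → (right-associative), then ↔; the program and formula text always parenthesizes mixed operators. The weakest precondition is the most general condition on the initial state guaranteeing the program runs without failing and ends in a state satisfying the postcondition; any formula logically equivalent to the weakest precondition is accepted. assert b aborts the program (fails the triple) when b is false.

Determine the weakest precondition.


Working backward. After the program, the postcondition e + 2*q + 2 ≠ 8 ∧ 3*q + e + 9 < -5 must hold; in canonical form it is e + 2*q ≠ 6 ∧ e + 3*q < -14.
Before c := r + r: e + 2*q ≠ 6 ∧ e + 3*q < -14
Then branch requires ((3*e ≤ 7 ∧ 3*c > 2*e - 5) → (3*q ≠ 6 ∧ 4*q < -14)) ∧ ((¬(3*e ≤ 7 ∧ 3*c > 2*e - 5)) → (e + 2*q ≠ 6 ∧ e + 3*q < -14)); else branch requires e + 2*q ≠ 6 ∧ e + 3*q < -14.
Before the if: ((c > 3*e + 3 ∧ r ≥ 8) → (((3*e ≤ 7 ∧ 3*c > 2*e - 5) → (3*q ≠ 6 ∧ 4*q < -14)) ∧ ((¬(3*e ≤ 7 ∧ 3*c > 2*e - 5)) → (e + 2*q ≠ 6 ∧ e + 3*q < -14)))) ∧ ((¬(c > 3*e + 3 ∧ r ≥ 8)) → (e + 2*q ≠ 6 ∧ e + 3*q < -14))
Before assert e + q - 8 > -6 ∧ 3*c - 3 ≠ 2: e + q > 2 ∧ 3*c ≠ 5 ∧ ((c > 3*e + 3 ∧ r ≥ 8) → (((3*e ≤ 7 ∧ 3*c > 2*e - 5) → (3*q ≠ 6 ∧ 4*q < -14)) ∧ ((¬(3*e ≤ 7 ∧ 3*c > 2*e - 5)) → (e + 2*q ≠ 6 ∧ e + 3*q < -14)))) ∧ ((¬(c > 3*e + 3 ∧ r ≥ 8)) → (e + 2*q ≠ 6 ∧ e + 3*q < -14))
Before c := 3*e + 5: e + q > 2 ∧ 9*e ≠ -10 ∧ (r ≥ 8 → (((3*e ≤ 7 ∧ 7*e > -20) → (3*q ≠ 6 ∧ 4*q < -14)) ∧ ((¬(3*e ≤ 7 ∧ 7*e > -20)) → (e + 2*q ≠ 6 ∧ e + 3*q < -14)))) ∧ ((¬(r ≥ 8)) → (e + 2*q ≠ 6 ∧ e + 3*q < -14))
Answer: WP = e + q > 2 ∧ 9*e ≠ -10 ∧ (r ≥ 8 → (((3*e ≤ 7 ∧ 7*e > -20) → (3*q ≠ 6 ∧ 4*q < -14)) ∧ ((¬(3*e ≤ 7 ∧ 7*e > -20)) → (e + 2*q ≠ 6 ∧ e + 3*q < -14)))) ∧ ((¬(r ≥ 8)) → (e + 2*q ≠ 6 ∧ e + 3*q < -14))


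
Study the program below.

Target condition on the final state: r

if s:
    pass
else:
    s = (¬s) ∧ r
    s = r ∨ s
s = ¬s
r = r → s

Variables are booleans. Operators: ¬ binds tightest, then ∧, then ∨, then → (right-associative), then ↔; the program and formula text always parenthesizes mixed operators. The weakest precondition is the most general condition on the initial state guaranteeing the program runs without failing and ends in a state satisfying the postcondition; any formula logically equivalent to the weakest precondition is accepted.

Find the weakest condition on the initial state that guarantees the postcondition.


Working backward. After the program, r must hold.
Before r := r → s: r → s
Before s := ¬s: r → (¬s)
Then branch requires r → (¬s); else branch requires r → (¬(r ∨ ((¬s) ∧ r))).
Before the if: (s → (r → (¬s))) ∧ ((¬s) → (r → (¬(r ∨ ((¬s) ∧ r)))))
Answer: WP = (s → (r → (¬s))) ∧ ((¬s) → (r → (¬(r ∨ ((¬s) ∧ r)))))


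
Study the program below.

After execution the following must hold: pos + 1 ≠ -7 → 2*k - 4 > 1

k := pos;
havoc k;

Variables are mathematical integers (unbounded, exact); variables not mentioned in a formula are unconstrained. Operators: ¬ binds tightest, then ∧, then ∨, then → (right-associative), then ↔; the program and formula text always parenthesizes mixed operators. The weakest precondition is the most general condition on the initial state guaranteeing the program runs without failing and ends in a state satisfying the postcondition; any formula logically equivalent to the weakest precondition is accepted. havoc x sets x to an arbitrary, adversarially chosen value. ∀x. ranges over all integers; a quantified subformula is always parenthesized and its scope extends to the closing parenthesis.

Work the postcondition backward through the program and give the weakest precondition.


Working backward. After the program, the postcondition pos + 1 ≠ -7 → 2*k - 4 > 1 must hold; in canonical form it is pos ≠ -8 → 2*k > 5.
Before havoc k: ∀k_1. (pos ≠ -8 → 2*k_1 > 5)
Before k := pos: ∀k_1. (pos ≠ -8 → 2*k_1 > 5)
Answer: WP = ∀k_1. (pos ≠ -8 → 2*k_1 > 5)


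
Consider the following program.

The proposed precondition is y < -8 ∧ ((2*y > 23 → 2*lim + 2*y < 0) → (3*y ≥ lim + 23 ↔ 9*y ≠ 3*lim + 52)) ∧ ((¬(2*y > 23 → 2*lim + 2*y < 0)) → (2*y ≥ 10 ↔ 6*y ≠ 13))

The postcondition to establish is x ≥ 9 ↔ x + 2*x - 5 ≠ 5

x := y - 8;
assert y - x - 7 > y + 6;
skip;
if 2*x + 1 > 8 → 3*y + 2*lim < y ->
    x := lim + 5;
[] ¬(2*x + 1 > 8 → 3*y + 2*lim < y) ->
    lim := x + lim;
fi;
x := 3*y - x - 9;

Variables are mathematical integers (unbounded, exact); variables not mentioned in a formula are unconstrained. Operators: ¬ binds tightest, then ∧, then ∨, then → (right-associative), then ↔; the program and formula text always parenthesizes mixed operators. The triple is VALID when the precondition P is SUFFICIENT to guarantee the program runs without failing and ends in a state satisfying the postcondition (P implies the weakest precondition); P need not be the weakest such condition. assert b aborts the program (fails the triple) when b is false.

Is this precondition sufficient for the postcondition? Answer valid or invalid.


Working backward. After the program, the postcondition x ≥ 9 ↔ x + 2*x - 5 ≠ 5 must hold; in canonical form it is x ≥ 9 ↔ 3*x ≠ 10.
Before x := 3*y - x - 9: 3*y ≥ x + 18 ↔ 9*y ≠ 3*x + 37
Then branch requires 3*y ≥ lim + 23 ↔ 9*y ≠ 3*lim + 52; else branch requires 3*y ≥ x + 18 ↔ 9*y ≠ 3*x + 37.
Before the if: ((2*x > 7 → 2*lim + 2*y < 0) → (3*y ≥ lim + 23 ↔ 9*y ≠ 3*lim + 52)) ∧ ((¬(2*x > 7 → 2*lim + 2*y < 0)) → (3*y ≥ x + 18 ↔ 9*y ≠ 3*x + 37))
Before skip: ((2*x > 7 → 2*lim + 2*y < 0) → (3*y ≥ lim + 23 ↔ 9*y ≠ 3*lim + 52)) ∧ ((¬(2*x > 7 → 2*lim + 2*y < 0)) → (3*y ≥ x + 18 ↔ 9*y ≠ 3*x + 37))
Before assert y - x - 7 > y + 6: x < -13 ∧ ((2*x > 7 → 2*lim + 2*y < 0) → (3*y ≥ lim + 23 ↔ 9*y ≠ 3*lim + 52)) ∧ ((¬(2*x > 7 → 2*lim + 2*y < 0)) → (3*y ≥ x + 18 ↔ 9*y ≠ 3*x + 37))
Before x := y - 8: y < -5 ∧ ((2*y > 23 → 2*lim + 2*y < 0) → (3*y ≥ lim + 23 ↔ 9*y ≠ 3*lim + 52)) ∧ ((¬(2*y > 23 → 2*lim + 2*y < 0)) → (2*y ≥ 10 ↔ 6*y ≠ 13))
The weakest precondition is y < -5 ∧ ((2*y > 23 → 2*lim + 2*y < 0) → (3*y ≥ lim + 23 ↔ 9*y ≠ 3*lim + 52)) ∧ ((¬(2*y > 23 → 2*lim + 2*y < 0)) → (2*y ≥ 10 ↔ 6*y ≠ 13)).
Check whether y < -8 ∧ ((2*y > 23 → 2*lim + 2*y < 0) → (3*y ≥ lim + 23 ↔ 9*y ≠ 3*lim + 52)) ∧ ((¬(2*y > 23 → 2*lim + 2*y < 0)) → (2*y ≥ 10 ↔ 6*y ≠ 13)) implies it.
Every state satisfying the precondition satisfies the weakest precondition: the implication holds.
Answer: valid


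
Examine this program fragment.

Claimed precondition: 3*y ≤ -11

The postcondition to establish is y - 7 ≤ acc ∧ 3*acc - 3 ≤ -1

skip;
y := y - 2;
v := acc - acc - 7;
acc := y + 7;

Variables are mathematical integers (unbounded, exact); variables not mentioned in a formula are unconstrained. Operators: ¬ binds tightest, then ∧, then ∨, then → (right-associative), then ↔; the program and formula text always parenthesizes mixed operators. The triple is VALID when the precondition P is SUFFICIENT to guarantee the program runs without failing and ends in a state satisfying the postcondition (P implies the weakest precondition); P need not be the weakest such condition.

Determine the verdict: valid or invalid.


Working backward. After the program, the postcondition y - 7 ≤ acc ∧ 3*acc - 3 ≤ -1 must hold; in canonical form it is y ≤ acc + 7 ∧ 3*acc ≤ 2.
Before acc := y + 7: 3*y ≤ -19
Before v := acc - acc - 7: 3*y ≤ -19
Before y := y - 2: 3*y ≤ -13
Before skip: 3*y ≤ -13
The weakest precondition is 3*y ≤ -13.
Check whether 3*y ≤ -11 implies it.
Countermodel: at the initial state y = -4, the precondition holds but the weakest precondition fails.
Answer: invalid


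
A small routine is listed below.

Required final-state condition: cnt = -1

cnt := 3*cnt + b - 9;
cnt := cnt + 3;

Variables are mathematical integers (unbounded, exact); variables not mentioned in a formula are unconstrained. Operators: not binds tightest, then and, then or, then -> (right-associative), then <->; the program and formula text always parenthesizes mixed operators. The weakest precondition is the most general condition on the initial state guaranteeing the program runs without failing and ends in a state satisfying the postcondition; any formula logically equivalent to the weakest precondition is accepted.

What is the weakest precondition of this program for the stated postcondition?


Working backward. After the program, cnt = -1 must hold.
Before cnt := cnt + 3: cnt = -4
Before cnt := 3*cnt + b - 9: b + 3*cnt = 5
Answer: WP = b + 3*cnt = 5


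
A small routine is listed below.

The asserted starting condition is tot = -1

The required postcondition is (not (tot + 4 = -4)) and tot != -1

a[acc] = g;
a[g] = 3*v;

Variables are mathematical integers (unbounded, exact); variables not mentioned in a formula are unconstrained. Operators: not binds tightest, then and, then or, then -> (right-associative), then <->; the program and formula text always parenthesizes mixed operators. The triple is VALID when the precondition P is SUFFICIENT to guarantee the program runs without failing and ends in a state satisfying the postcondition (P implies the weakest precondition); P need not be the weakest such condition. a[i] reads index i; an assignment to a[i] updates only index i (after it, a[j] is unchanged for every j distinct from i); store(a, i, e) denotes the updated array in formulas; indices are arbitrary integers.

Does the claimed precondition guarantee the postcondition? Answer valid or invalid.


Working backward. After the program, the postcondition (not (tot + 4 = -4)) and tot != -1 must hold; in canonical form it is (not (tot = -8)) and tot != -1.
Before a[g] := 3*v: (not (tot = -8)) and tot != -1
Before a[acc] := g: (not (tot = -8)) and tot != -1
The weakest precondition is (not (tot = -8)) and tot != -1.
Check whether tot = -1 implies it.
Countermodel: at the initial state tot = -1, the precondition holds but the weakest precondition fails.
Answer: invalid


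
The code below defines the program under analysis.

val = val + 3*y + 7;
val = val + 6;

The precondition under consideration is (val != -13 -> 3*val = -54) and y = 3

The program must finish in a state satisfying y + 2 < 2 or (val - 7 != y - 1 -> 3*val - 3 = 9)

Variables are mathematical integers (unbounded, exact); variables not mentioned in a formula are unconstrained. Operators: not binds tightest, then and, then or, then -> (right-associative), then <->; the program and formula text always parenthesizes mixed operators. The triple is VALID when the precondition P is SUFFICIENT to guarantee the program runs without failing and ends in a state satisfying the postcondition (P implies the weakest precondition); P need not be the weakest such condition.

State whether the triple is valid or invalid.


Working backward. After the program, the postcondition y + 2 < 2 or (val - 7 != y - 1 -> 3*val - 3 = 9) must hold; in canonical form it is y < 0 or (val != y + 6 -> 3*val = 12).
Before val := val + 6: y < 0 or (val != y -> 3*val = -6)
Before val := val + 3*y + 7: y < 0 or (val + 2*y != -7 -> 3*val + 9*y = -27)
The weakest precondition is y < 0 or (val + 2*y != -7 -> 3*val + 9*y = -27).
Check whether (val != -13 -> 3*val = -54) and y = 3 implies it.
Every state satisfying the precondition satisfies the weakest precondition: the implication holds.
Answer: valid


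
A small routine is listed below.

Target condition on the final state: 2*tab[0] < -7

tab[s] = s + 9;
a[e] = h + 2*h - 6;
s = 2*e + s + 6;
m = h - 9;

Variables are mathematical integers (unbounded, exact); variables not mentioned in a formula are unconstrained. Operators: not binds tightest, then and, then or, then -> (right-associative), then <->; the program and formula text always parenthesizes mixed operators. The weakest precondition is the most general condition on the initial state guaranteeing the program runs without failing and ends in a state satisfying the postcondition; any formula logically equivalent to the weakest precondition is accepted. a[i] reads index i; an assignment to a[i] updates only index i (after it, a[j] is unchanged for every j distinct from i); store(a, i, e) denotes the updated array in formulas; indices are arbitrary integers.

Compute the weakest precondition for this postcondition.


Working backward. After the program, 2*tab[0] < -7 must hold.
Before m := h - 9: 2*tab[0] < -7
Before s := 2*e + s + 6: 2*tab[0] < -7
Before a[e] := h + 2*h - 6: 2*tab[0] < -7
Before tab[s] := s + 9: 2*store(tab, s, s + 9)[0] < -7
Answer: WP = 2*store(tab, s, s + 9)[0] < -7


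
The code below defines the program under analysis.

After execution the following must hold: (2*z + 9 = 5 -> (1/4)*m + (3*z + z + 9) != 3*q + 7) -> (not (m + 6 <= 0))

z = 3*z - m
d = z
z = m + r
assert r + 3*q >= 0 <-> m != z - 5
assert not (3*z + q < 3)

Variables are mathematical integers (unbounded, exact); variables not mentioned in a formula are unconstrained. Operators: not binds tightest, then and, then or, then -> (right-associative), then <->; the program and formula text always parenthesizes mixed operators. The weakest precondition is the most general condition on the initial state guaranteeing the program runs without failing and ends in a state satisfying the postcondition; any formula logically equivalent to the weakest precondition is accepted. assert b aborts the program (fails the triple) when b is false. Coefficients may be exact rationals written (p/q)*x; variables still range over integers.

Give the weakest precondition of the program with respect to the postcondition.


Working backward. After the program, the postcondition (2*z + 9 = 5 -> (1/4)*m + (3*z + z + 9) != 3*q + 7) -> (not (m + 6 <= 0)) must hold; in canonical form it is (2*z = -4 -> (1/4)*m + 4*z != 3*q - 2) -> (not (m <= -6)).
Before assert not (3*z + q < 3): (not (q + 3*z < 3)) and ((2*z = -4 -> (1/4)*m + 4*z != 3*q - 2) -> (not (m <= -6)))
Before assert r + 3*q >= 0 <-> m != z - 5: (3*q + r >= 0 <-> m != z - 5) and (not (q + 3*z < 3)) and ((2*z = -4 -> (1/4)*m + 4*z != 3*q - 2) -> (not (m <= -6)))
Before z := m + r: (3*q + r >= 0 <-> r != 5) and (not (3*m + q + 3*r < 3)) and ((2*m + 2*r = -4 -> (17/4)*m + 4*r != 3*q - 2) -> (not (m <= -6)))
Before d := z: (3*q + r >= 0 <-> r != 5) and (not (3*m + q + 3*r < 3)) and ((2*m + 2*r = -4 -> (17/4)*m + 4*r != 3*q - 2) -> (not (m <= -6)))
Before z := 3*z - m: (3*q + r >= 0 <-> r != 5) and (not (3*m + q + 3*r < 3)) and ((2*m + 2*r = -4 -> (17/4)*m + 4*r != 3*q - 2) -> (not (m <= -6)))
Answer: WP = (3*q + r >= 0 <-> r != 5) and (not (3*m + q + 3*r < 3)) and ((2*m + 2*r = -4 -> (17/4)*m + 4*r != 3*q - 2) -> (not (m <= -6)))


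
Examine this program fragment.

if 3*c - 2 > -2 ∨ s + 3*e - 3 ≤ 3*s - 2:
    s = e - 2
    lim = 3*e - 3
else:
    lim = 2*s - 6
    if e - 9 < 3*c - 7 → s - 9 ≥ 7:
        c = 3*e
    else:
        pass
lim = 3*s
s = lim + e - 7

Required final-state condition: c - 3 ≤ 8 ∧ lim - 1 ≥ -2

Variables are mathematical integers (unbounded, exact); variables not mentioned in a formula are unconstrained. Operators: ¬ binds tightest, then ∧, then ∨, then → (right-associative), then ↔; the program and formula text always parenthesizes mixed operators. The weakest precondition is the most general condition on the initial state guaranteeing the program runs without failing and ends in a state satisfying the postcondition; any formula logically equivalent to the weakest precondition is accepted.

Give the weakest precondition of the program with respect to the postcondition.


Working backward. After the program, the postcondition c - 3 ≤ 8 ∧ lim - 1 ≥ -2 must hold; in canonical form it is c ≤ 11 ∧ lim ≥ -1.
Before s := lim + e - 7: c ≤ 11 ∧ lim ≥ -1
Before lim := 3*s: c ≤ 11 ∧ 3*s ≥ -1
Then branch requires c ≤ 11 ∧ 3*e ≥ 5; else branch requires ((e < 3*c + 2 → s ≥ 16) → (3*e ≤ 11 ∧ 3*s ≥ -1)) ∧ ((¬(e < 3*c + 2 → s ≥ 16)) → (c ≤ 11 ∧ 3*s ≥ -1)).
Before the if: ((3*c > 0 ∨ 3*e ≤ 2*s + 1) → (c ≤ 11 ∧ 3*e ≥ 5)) ∧ ((¬(3*c > 0 ∨ 3*e ≤ 2*s + 1)) → (((e < 3*c + 2 → s ≥ 16) → (3*e ≤ 11 ∧ 3*s ≥ -1)) ∧ ((¬(e < 3*c + 2 → s ≥ 16)) → (c ≤ 11 ∧ 3*s ≥ -1))))
Answer: WP = ((3*c > 0 ∨ 3*e ≤ 2*s + 1) → (c ≤ 11 ∧ 3*e ≥ 5)) ∧ ((¬(3*c > 0 ∨ 3*e ≤ 2*s + 1)) → (((e < 3*c + 2 → s ≥ 16) → (3*e ≤ 11 ∧ 3*s ≥ -1)) ∧ ((¬(e < 3*c + 2 → s ≥ 16)) → (c ≤ 11 ∧ 3*s ≥ -1))))


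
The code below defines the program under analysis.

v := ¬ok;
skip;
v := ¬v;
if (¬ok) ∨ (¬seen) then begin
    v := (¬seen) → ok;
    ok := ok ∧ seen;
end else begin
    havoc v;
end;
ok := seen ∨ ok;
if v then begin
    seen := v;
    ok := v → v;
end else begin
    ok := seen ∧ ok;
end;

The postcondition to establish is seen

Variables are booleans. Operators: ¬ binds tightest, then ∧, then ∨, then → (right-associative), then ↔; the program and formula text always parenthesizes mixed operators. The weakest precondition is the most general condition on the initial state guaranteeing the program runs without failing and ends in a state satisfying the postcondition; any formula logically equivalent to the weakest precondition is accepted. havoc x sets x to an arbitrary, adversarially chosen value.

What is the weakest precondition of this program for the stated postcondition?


Working backward. After the program, seen must hold.
Then branch requires v; else branch requires seen.
Before the if: (¬v) → seen
Before ok := seen ∨ ok: (¬v) → seen
Then branch requires (¬((¬seen) → ok)) → seen; else branch requires seen.
Before the if: (((¬ok) ∨ (¬seen)) → ((¬((¬seen) → ok)) → seen)) ∧ ((¬((¬ok) ∨ (¬seen))) → seen)
Before v := ¬v: (((¬ok) ∨ (¬seen)) → ((¬((¬seen) → ok)) → seen)) ∧ ((¬((¬ok) ∨ (¬seen))) → seen)
Before skip: (((¬ok) ∨ (¬seen)) → ((¬((¬seen) → ok)) → seen)) ∧ ((¬((¬ok) ∨ (¬seen))) → seen)
Before v := ¬ok: (((¬ok) ∨ (¬seen)) → ((¬((¬seen) → ok)) → seen)) ∧ ((¬((¬ok) ∨ (¬seen))) → seen)
Answer: WP = (((¬ok) ∨ (¬seen)) → ((¬((¬seen) → ok)) → seen)) ∧ ((¬((¬ok) ∨ (¬seen))) → seen)


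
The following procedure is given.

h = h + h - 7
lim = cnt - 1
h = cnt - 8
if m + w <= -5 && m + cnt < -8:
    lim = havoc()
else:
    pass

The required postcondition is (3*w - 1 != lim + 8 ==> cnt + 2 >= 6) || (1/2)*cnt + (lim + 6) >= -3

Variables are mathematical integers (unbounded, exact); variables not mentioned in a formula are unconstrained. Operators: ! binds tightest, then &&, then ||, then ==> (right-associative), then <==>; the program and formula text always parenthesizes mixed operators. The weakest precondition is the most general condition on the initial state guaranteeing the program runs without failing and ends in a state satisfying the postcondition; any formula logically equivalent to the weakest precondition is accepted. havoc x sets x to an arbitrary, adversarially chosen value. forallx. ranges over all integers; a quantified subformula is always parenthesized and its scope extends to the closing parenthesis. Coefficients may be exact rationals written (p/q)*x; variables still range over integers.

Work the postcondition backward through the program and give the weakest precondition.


Working backward. After the program, the postcondition (3*w - 1 != lim + 8 ==> cnt + 2 >= 6) || (1/2)*cnt + (lim + 6) >= -3 must hold; in canonical form it is (3*w != lim + 9 ==> cnt >= 4) || (1/2)*cnt + lim >= -9.
Then branch requires forall lim_1. ((3*w != lim_1 + 9 ==> cnt >= 4) || (1/2)*cnt + lim_1 >= -9); else branch requires (3*w != lim + 9 ==> cnt >= 4) || (1/2)*cnt + lim >= -9.
Before the if: ((m + w <= -5 && cnt + m < -8) ==> (forall lim_1. ((3*w != lim_1 + 9 ==> cnt >= 4) || (1/2)*cnt + lim_1 >= -9))) && ((!(m + w <= -5 && cnt + m < -8)) ==> ((3*w != lim + 9 ==> cnt >= 4) || (1/2)*cnt + lim >= -9))
Before h := cnt - 8: ((m + w <= -5 && cnt + m < -8) ==> (forall lim_1. ((3*w != lim_1 + 9 ==> cnt >= 4) || (1/2)*cnt + lim_1 >= -9))) && ((!(m + w <= -5 && cnt + m < -8)) ==> ((3*w != lim + 9 ==> cnt >= 4) || (1/2)*cnt + lim >= -9))
Before lim := cnt - 1: ((m + w <= -5 && cnt + m < -8) ==> (forall lim_1. ((3*w != lim_1 + 9 ==> cnt >= 4) || (1/2)*cnt + lim_1 >= -9))) && ((!(m + w <= -5 && cnt + m < -8)) ==> ((3*w != cnt + 8 ==> cnt >= 4) || (3/2)*cnt >= -8))
Before h := h + h - 7: ((m + w <= -5 && cnt + m < -8) ==> (forall lim_1. ((3*w != lim_1 + 9 ==> cnt >= 4) || (1/2)*cnt + lim_1 >= -9))) && ((!(m + w <= -5 && cnt + m < -8)) ==> ((3*w != cnt + 8 ==> cnt >= 4) || (3/2)*cnt >= -8))
Answer: WP = ((m + w <= -5 && cnt + m < -8) ==> (forall lim_1. ((3*w != lim_1 + 9 ==> cnt >= 4) || (1/2)*cnt + lim_1 >= -9))) && ((!(m + w <= -5 && cnt + m < -8)) ==> ((3*w != cnt + 8 ==> cnt >= 4) || (3/2)*cnt >= -8))
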